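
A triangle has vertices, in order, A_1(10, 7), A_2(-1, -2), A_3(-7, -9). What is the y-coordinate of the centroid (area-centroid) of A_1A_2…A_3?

Apply the shoelace formula. First the cross-terms c_i = x_i·y_{i+1} − x_{i+1}·y_i:
  -13, -5, 41  ⇒  2A = 23, A = 11.5.
Then Σ (y_i + y_{i+1})·c_i = -92, so ȳ = -92 / (6·11.5) = -4/3.

-4/3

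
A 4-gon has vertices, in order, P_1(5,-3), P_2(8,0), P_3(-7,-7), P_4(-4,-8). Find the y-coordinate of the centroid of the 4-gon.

Apply the surveyor's formula. First the cross-terms c_i = x_i·y_{i+1} − x_{i+1}·y_i:
  24, -56, 28, 52  ⇒  2A = 48, A = 24.
Then Σ (y_i + y_{i+1})·c_i = -672, so ȳ = -672 / (6·24) = -14/3.

-14/3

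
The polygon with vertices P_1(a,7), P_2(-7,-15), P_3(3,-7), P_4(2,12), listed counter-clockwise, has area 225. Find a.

-9

Write out the shoelace sum; only the two edges meeting at P_1 involve a:
2·Area = [(2·7 − a·12) + (a·(-15) − (-7)·7)] + 144
       = -27·a + 207 = 450
⇒ a = -9.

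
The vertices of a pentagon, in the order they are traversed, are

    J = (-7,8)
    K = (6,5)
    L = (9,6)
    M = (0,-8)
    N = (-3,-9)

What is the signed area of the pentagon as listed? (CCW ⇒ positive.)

Σ = (-83) + (-9) + (-72) + (-24) + (-87) = -275
Signed area = Σ/2 = -137.5 (negative ⇒ clockwise traversal).

-137.5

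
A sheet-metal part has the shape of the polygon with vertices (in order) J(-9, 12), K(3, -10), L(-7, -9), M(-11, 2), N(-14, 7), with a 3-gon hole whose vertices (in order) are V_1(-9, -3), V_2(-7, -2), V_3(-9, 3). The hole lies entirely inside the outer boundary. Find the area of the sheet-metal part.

149

Outer boundary:
Apply the shoelace formula: 2A = Σ (x_i·y_{i+1} − x_{i+1}·y_i), indices taken mod 5.
Cross-terms: 54, -97, -113, -49, -105  ⇒  Σ = -310
Area = |Σ|/2 = 155.
Hole:
Σ = (-3) + (-39) + (54) = 12
Area = |Σ|/2 = 6.
Net area = 155 − 6 = 149.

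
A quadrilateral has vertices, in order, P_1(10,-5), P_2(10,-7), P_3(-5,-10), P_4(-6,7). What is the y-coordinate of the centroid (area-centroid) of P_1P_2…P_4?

-274/87

Apply the shoelace (surveyor's) formula. First the cross-terms c_i = x_i·y_{i+1} − x_{i+1}·y_i:
  -20, -135, -95, -40  ⇒  2A = -290, A = -145.
Then Σ (y_i + y_{i+1})·c_i = 2740, so ȳ = 2740 / (6·(-145)) = -274/87.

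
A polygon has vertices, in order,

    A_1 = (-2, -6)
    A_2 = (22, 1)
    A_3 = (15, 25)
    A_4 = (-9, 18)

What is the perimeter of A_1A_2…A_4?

|A_1A_2| = √((24)² + (7)²) = √625 = 25
|A_2A_3| = √((-7)² + (24)²) = √625 = 25
|A_3A_4| = √((-24)² + (-7)²) = √625 = 25
|A_4A_1| = √((7)² + (-24)²) = √625 = 25
Perimeter = 25 + 25 + 25 + 25 = 100.

100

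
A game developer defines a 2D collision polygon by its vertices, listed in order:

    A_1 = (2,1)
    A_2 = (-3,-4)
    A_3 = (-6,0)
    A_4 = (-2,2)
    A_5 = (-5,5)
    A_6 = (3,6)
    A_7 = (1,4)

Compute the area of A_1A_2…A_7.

A_1→A_2: (2)(-4) − (-3)(1) = -5
A_2→A_3: (-3)(0) − (-6)(-4) = -24
A_3→A_4: (-6)(2) − (-2)(0) = -12
A_4→A_5: (-2)(5) − (-5)(2) = 0
A_5→A_6: (-5)(6) − (3)(5) = -45
A_6→A_7: (3)(4) − (1)(6) = 6
A_7→A_1: (1)(1) − (2)(4) = -7
Σ = -87
Area = |Σ|/2 = 43.5.

43.5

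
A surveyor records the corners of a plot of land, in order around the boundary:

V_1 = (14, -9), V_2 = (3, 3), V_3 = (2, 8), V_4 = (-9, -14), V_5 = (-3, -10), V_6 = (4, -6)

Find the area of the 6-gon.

142.5

Apply the shoelace formula: 2A = Σ (x_i·y_{i+1} − x_{i+1}·y_i), indices taken mod 6.
V_1→V_2: (14)(3) − (3)(-9) = 69
V_2→V_3: (3)(8) − (2)(3) = 18
V_3→V_4: (2)(-14) − (-9)(8) = 44
V_4→V_5: (-9)(-10) − (-3)(-14) = 48
V_5→V_6: (-3)(-6) − (4)(-10) = 58
V_6→V_1: (4)(-9) − (14)(-6) = 48
Σ = 285
Area = |Σ|/2 = 142.5.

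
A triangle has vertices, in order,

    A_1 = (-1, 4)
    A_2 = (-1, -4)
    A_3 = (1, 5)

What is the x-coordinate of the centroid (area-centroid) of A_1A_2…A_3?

-1/3

Apply the shoelace formula. First the cross-terms c_i = x_i·y_{i+1} − x_{i+1}·y_i:
  8, -1, 9  ⇒  2A = 16, A = 8.
Then Σ (x_i + x_{i+1})·c_i = -16, so x̄ = -16 / (6·8) = -1/3.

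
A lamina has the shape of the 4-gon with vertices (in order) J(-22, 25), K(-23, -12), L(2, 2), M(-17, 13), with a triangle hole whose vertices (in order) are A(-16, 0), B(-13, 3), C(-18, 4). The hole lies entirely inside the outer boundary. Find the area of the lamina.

360

Outer boundary:
Apply Gauss's area formula: 2A = Σ (x_i·y_{i+1} − x_{i+1}·y_i), indices taken mod 4.
Cross-terms: 839, -22, 60, -139  ⇒  Σ = 738
Area = |Σ|/2 = 369.
Hole:
Apply the shoelace (surveyor's) formula: 2A = Σ (x_i·y_{i+1} − x_{i+1}·y_i), indices taken mod 3.
Cross-terms: -48, 2, 64  ⇒  Σ = 18
Area = |Σ|/2 = 9.
Net area = 369 − 9 = 360.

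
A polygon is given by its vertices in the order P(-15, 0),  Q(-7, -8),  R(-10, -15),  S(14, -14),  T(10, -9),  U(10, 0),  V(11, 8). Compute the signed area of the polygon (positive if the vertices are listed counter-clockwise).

Apply the shoelace (surveyor's) formula: 2A = Σ (x_i·y_{i+1} − x_{i+1}·y_i), indices taken mod 7.
Σ = (120) + (25) + (350) + (14) + (90) + (80) + (120) = 799
Signed area = Σ/2 = 399.5 (positive ⇒ counter-clockwise traversal).

399.5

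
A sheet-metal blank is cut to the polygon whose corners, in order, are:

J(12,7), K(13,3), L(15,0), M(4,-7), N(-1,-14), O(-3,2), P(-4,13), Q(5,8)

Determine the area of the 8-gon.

250.5

Σ = (-55) + (-45) + (-105) + (-63) + (-44) + (-31) + (-97) + (-61) = -501
Area = |Σ|/2 = 250.5.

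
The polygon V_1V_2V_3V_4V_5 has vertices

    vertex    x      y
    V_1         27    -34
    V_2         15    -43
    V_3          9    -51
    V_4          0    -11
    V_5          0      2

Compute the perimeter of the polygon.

|V_1V_2| = √((-12)² + (-9)²) = √225 = 15
|V_2V_3| = √((-6)² + (-8)²) = √100 = 10
|V_3V_4| = √((-9)² + (40)²) = √1681 = 41
|V_4V_5| = √((0)² + (13)²) = √169 = 13
|V_5V_1| = √((27)² + (-36)²) = √2025 = 45
Perimeter = 15 + 10 + 41 + 13 + 45 = 124.

124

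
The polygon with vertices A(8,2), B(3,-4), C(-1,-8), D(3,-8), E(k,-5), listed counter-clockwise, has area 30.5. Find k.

7

Write out the shoelace sum; only the two edges meeting at E involve k:
2·Area = [(3·(-5) − k·(-8)) + (k·2 − 8·(-5))] + -34
       = 10·k + -9 = 61
⇒ k = 7.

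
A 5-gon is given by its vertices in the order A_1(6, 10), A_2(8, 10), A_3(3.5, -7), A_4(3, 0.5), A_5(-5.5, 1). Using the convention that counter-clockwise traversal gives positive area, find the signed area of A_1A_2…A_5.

Apply the shoelace formula: 2A = Σ (x_i·y_{i+1} − x_{i+1}·y_i), indices taken mod 5.
A_1→A_2: (6)(10) − (8)(10) = -20
A_2→A_3: (8)(-7) − (3.5)(10) = -91
A_3→A_4: (3.5)(0.5) − (3)(-7) = 22.75
A_4→A_5: (3)(1) − (-5.5)(0.5) = 5.75
A_5→A_1: (-5.5)(10) − (6)(1) = -61
Σ = -143.5
Signed area = Σ/2 = -71.75 (negative ⇒ clockwise traversal).

-71.75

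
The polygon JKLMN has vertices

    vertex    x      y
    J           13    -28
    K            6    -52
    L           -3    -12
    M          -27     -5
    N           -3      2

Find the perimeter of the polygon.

150

|JK| = √((-7)² + (-24)²) = √625 = 25
|KL| = √((-9)² + (40)²) = √1681 = 41
|LM| = √((-24)² + (7)²) = √625 = 25
|MN| = √((24)² + (7)²) = √625 = 25
|NJ| = √((16)² + (-30)²) = √1156 = 34
Perimeter = 25 + 41 + 25 + 25 + 34 = 150.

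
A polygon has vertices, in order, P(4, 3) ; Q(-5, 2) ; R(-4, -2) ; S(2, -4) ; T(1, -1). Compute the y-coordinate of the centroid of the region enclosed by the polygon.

Apply the shoelace formula. First the cross-terms c_i = x_i·y_{i+1} − x_{i+1}·y_i:
  23, 18, 20, 2, 7  ⇒  2A = 70, A = 35.
Then Σ (y_i + y_{i+1})·c_i = -1, so ȳ = -1 / (6·35) = -1/210.

-1/210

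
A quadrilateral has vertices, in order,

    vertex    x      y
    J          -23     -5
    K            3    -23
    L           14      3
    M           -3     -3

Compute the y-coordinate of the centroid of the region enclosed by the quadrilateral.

Apply Gauss's area formula. First the cross-terms c_i = x_i·y_{i+1} − x_{i+1}·y_i:
  544, 331, -33, -54  ⇒  2A = 788, A = 394.
Then Σ (y_i + y_{i+1})·c_i = -21420, so ȳ = -21420 / (6·394) = -1785/197.

-1785/197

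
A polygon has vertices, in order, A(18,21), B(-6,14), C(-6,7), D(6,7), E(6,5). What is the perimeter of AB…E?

|AB| = √((-24)² + (-7)²) = √625 = 25
|BC| = √((0)² + (-7)²) = √49 = 7
|CD| = √((12)² + (0)²) = √144 = 12
|DE| = √((0)² + (-2)²) = √4 = 2
|EA| = √((12)² + (16)²) = √400 = 20
Perimeter = 25 + 7 + 12 + 2 + 20 = 66.

66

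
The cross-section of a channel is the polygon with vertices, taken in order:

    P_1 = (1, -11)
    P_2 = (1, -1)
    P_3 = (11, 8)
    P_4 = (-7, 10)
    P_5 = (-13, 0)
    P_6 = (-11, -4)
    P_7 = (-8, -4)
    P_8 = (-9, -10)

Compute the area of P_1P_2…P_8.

271

Cross-terms: 10, 19, 166, 130, 52, 12, 44, 109  ⇒  Σ = 542
Area = |Σ|/2 = 271.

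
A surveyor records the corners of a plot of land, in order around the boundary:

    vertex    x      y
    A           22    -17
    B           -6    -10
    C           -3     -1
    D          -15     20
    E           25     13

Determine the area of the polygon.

Σ = (-322) + (-24) + (-75) + (-695) + (-711) = -1827
Area = |Σ|/2 = 913.5.

913.5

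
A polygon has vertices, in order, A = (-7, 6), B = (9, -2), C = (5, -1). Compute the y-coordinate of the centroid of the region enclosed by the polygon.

1

Apply the shoelace (surveyor's) formula. First the cross-terms c_i = x_i·y_{i+1} − x_{i+1}·y_i:
  -40, 1, 23  ⇒  2A = -16, A = -8.
Then Σ (y_i + y_{i+1})·c_i = -48, so ȳ = -48 / (6·(-8)) = 1.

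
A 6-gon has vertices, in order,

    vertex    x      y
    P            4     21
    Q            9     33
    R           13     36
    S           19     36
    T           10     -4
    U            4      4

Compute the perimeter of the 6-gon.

92

|PQ| = √((5)² + (12)²) = √169 = 13
|QR| = √((4)² + (3)²) = √25 = 5
|RS| = √((6)² + (0)²) = √36 = 6
|ST| = √((-9)² + (-40)²) = √1681 = 41
|TU| = √((-6)² + (8)²) = √100 = 10
|UP| = √((0)² + (17)²) = √289 = 17
Perimeter = 13 + 5 + 6 + 41 + 10 + 17 = 92.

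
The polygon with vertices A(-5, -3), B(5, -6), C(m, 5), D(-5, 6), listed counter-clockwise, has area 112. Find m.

The doubled signed area Σ (x_i y_{i+1} − x_{i+1} y_i) is linear in m.
With m=0 it equals 140; the coefficient of m is 12 (from the two edges through C).
So 12·m + 140 = 2·112 = 224 ⇒ m = 7.

7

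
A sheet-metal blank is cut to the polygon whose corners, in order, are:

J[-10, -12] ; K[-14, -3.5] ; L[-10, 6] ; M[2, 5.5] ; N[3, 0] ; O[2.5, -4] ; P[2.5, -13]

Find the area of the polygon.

Apply the shoelace (surveyor's) formula: 2A = Σ (x_i·y_{i+1} − x_{i+1}·y_i), indices taken mod 7.
Σ = (-133) + (-119) + (-67) + (-16.5) + (-12) + (-22.5) + (-160) = -530
Area = |Σ|/2 = 265.

265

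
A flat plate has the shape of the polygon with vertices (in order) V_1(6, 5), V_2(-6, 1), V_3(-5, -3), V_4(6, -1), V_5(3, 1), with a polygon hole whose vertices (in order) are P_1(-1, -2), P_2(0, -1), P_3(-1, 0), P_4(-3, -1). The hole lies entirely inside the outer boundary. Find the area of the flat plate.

47

Outer boundary:
Cross-terms: 36, 23, 23, 9, 9  ⇒  Σ = 100
Area = |Σ|/2 = 50.
Hole:
Cross-terms: 1, -1, 1, 5  ⇒  Σ = 6
Area = |Σ|/2 = 3.
Net area = 50 − 3 = 47.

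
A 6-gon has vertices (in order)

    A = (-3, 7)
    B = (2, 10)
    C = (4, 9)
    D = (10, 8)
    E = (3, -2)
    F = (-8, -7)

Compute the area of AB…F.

141

Apply Gauss's area formula: 2A = Σ (x_i·y_{i+1} − x_{i+1}·y_i), indices taken mod 6.
Σ = (-44) + (-22) + (-58) + (-44) + (-37) + (-77) = -282
Area = |Σ|/2 = 141.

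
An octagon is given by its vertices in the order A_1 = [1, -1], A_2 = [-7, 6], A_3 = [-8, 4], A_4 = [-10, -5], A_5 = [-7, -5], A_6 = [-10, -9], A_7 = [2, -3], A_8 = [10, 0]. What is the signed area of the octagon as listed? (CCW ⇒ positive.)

97.5

Apply Gauss's area formula: 2A = Σ (x_i·y_{i+1} − x_{i+1}·y_i), indices taken mod 8.
Cross-terms: -1, 20, 80, 15, 13, 48, 30, -10  ⇒  Σ = 195
Signed area = Σ/2 = 97.5 (positive ⇒ counter-clockwise traversal).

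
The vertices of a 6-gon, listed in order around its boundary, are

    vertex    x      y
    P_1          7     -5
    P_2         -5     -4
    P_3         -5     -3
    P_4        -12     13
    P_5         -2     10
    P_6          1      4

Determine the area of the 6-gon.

Apply Gauss's area formula: 2A = Σ (x_i·y_{i+1} − x_{i+1}·y_i), indices taken mod 6.
P_1→P_2: (7)(-4) − (-5)(-5) = -53
P_2→P_3: (-5)(-3) − (-5)(-4) = -5
P_3→P_4: (-5)(13) − (-12)(-3) = -101
P_4→P_5: (-12)(10) − (-2)(13) = -94
P_5→P_6: (-2)(4) − (1)(10) = -18
P_6→P_1: (1)(-5) − (7)(4) = -33
Σ = -304
Area = |Σ|/2 = 152.

152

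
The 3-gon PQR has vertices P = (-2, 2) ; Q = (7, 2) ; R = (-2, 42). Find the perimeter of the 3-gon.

90

|PQ| = √((9)² + (0)²) = √81 = 9
|QR| = √((-9)² + (40)²) = √1681 = 41
|RP| = √((0)² + (-40)²) = √1600 = 40
Perimeter = 9 + 41 + 40 = 90.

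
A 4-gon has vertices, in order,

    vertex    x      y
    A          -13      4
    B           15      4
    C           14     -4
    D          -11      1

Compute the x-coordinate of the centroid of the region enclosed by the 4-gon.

Apply the shoelace (surveyor's) formula. First the cross-terms c_i = x_i·y_{i+1} − x_{i+1}·y_i:
  -112, -116, -30, -31  ⇒  2A = -289, A = -144.5.
Then Σ (x_i + x_{i+1})·c_i = -2934, so x̄ = -2934 / (6·(-144.5)) = 978/289.

978/289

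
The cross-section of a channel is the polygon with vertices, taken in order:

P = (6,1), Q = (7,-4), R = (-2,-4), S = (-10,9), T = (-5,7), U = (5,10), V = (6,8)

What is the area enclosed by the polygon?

148.5

Apply the shoelace (surveyor's) formula: 2A = Σ (x_i·y_{i+1} − x_{i+1}·y_i), indices taken mod 7.
P→Q: (6)(-4) − (7)(1) = -31
Q→R: (7)(-4) − (-2)(-4) = -36
R→S: (-2)(9) − (-10)(-4) = -58
S→T: (-10)(7) − (-5)(9) = -25
T→U: (-5)(10) − (5)(7) = -85
U→V: (5)(8) − (6)(10) = -20
V→P: (6)(1) − (6)(8) = -42
Σ = -297
Area = |Σ|/2 = 148.5.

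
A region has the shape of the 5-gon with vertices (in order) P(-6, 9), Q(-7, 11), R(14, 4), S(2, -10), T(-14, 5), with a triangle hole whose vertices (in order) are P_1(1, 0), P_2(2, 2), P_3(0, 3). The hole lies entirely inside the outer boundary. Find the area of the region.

Outer boundary:
Σ = (-3) + (-182) + (-148) + (-130) + (-96) = -559
Area = |Σ|/2 = 279.5.
Hole:
P_1→P_2: (1)(2) − (2)(0) = 2
P_2→P_3: (2)(3) − (0)(2) = 6
P_3→P_1: (0)(0) − (1)(3) = -3
Σ = 5
Area = |Σ|/2 = 2.5.
Net area = 279.5 − 2.5 = 277.

277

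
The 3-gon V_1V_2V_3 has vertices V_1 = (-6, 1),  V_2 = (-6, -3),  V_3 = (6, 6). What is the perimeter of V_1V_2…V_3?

|V_1V_2| = √((0)² + (-4)²) = √16 = 4
|V_2V_3| = √((12)² + (9)²) = √225 = 15
|V_3V_1| = √((-12)² + (-5)²) = √169 = 13
Perimeter = 4 + 15 + 13 = 32.

32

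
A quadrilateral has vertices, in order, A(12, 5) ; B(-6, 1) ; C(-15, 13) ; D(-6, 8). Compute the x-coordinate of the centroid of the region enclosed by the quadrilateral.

-3

Apply the surveyor's formula. First the cross-terms c_i = x_i·y_{i+1} − x_{i+1}·y_i:
  42, -63, -42, -126  ⇒  2A = -189, A = -94.5.
Then Σ (x_i + x_{i+1})·c_i = 1701, so x̄ = 1701 / (6·(-94.5)) = -3.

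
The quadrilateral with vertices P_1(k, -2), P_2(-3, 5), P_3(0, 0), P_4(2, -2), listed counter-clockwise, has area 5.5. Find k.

3

Write out the shoelace sum; only the two edges meeting at P_1 involve k:
2·Area = [(2·(-2) − k·(-2)) + (k·5 − (-3)·(-2))] + 0
       = 7·k + -10 = 11
⇒ k = 3.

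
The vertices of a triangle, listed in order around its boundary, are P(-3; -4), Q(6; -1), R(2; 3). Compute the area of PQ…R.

Apply the shoelace (surveyor's) formula: 2A = Σ (x_i·y_{i+1} − x_{i+1}·y_i), indices taken mod 3.
Σ = (27) + (20) + (1) = 48
Area = |Σ|/2 = 24.

24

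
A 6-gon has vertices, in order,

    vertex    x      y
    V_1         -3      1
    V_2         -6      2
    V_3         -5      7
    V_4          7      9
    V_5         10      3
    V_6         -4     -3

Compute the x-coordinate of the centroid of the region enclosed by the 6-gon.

Apply Gauss's area formula. First the cross-terms c_i = x_i·y_{i+1} − x_{i+1}·y_i:
  0, -32, -94, -69, -18, -13  ⇒  2A = -226, A = -113.
Then Σ (x_i + x_{i+1})·c_i = -1026, so x̄ = -1026 / (6·(-113)) = 171/113.

171/113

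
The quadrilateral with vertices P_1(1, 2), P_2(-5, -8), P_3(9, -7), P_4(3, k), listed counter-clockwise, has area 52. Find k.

Write out the shoelace sum; only the two edges meeting at P_4 involve k:
2·Area = [(9·k − 3·(-7)) + (3·2 − 1·k)] + 109
       = 8·k + 136 = 104
⇒ k = -4.

-4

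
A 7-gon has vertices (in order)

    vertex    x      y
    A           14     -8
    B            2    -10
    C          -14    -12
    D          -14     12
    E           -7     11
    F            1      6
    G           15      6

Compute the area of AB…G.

517.5

Apply the shoelace formula: 2A = Σ (x_i·y_{i+1} − x_{i+1}·y_i), indices taken mod 7.
Σ = (-124) + (-164) + (-336) + (-70) + (-53) + (-84) + (-204) = -1035
Area = |Σ|/2 = 517.5.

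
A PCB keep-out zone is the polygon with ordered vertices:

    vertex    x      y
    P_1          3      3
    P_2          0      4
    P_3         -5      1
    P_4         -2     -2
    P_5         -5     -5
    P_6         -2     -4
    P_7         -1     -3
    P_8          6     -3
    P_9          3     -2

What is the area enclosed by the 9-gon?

Apply the shoelace (surveyor's) formula: 2A = Σ (x_i·y_{i+1} − x_{i+1}·y_i), indices taken mod 9.
Cross-terms: 12, 20, 12, 0, 10, 2, 21, -3, 15  ⇒  Σ = 89
Area = |Σ|/2 = 44.5.

44.5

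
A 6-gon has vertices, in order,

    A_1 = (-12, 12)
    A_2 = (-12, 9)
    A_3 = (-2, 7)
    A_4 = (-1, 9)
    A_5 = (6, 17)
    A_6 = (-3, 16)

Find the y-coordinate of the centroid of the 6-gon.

Apply the shoelace formula. First the cross-terms c_i = x_i·y_{i+1} − x_{i+1}·y_i:
  36, -66, -11, -71, 147, 156  ⇒  2A = 191, A = 95.5.
Then Σ (y_i + y_{i+1})·c_i = 6897, so ȳ = 6897 / (6·95.5) = 2299/191.

2299/191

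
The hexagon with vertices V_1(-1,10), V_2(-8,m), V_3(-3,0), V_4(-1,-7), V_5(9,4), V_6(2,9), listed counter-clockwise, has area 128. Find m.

The doubled signed area Σ (x_i y_{i+1} − x_{i+1} y_i) is linear in m.
With m=0 it equals 262; the coefficient of m is 2 (from the two edges through V_2).
So 2·m + 262 = 2·128 = 256 ⇒ m = -3.

-3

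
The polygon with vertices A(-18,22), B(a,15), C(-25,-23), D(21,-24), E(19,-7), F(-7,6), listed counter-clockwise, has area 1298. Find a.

-24

The doubled signed area Σ (x_i y_{i+1} − x_{i+1} y_i) is linear in a.
With a=0 it equals 1516; the coefficient of a is -45 (from the two edges through B).
So -45·a + 1516 = 2·1298 = 2596 ⇒ a = -24.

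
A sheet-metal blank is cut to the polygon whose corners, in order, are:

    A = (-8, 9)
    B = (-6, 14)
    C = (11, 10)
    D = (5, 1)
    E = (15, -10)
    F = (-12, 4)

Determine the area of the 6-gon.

256

Apply the shoelace formula: 2A = Σ (x_i·y_{i+1} − x_{i+1}·y_i), indices taken mod 6.
A→B: (-8)(14) − (-6)(9) = -58
B→C: (-6)(10) − (11)(14) = -214
C→D: (11)(1) − (5)(10) = -39
D→E: (5)(-10) − (15)(1) = -65
E→F: (15)(4) − (-12)(-10) = -60
F→A: (-12)(9) − (-8)(4) = -76
Σ = -512
Area = |Σ|/2 = 256.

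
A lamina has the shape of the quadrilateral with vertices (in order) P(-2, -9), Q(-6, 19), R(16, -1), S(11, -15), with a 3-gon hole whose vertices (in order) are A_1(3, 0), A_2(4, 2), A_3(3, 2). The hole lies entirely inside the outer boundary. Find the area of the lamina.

373

Outer boundary:
Apply the shoelace formula: 2A = Σ (x_i·y_{i+1} − x_{i+1}·y_i), indices taken mod 4.
Σ = (-92) + (-298) + (-229) + (-129) = -748
Area = |Σ|/2 = 374.
Hole:
Apply the surveyor's formula: 2A = Σ (x_i·y_{i+1} − x_{i+1}·y_i), indices taken mod 3.
Σ = (6) + (2) + (-6) = 2
Area = |Σ|/2 = 1.
Net area = 374 − 1 = 373.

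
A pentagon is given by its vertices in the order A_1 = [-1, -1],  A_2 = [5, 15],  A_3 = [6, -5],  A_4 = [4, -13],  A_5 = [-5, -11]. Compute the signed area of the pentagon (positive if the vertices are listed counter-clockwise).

-149

Apply Gauss's area formula: 2A = Σ (x_i·y_{i+1} − x_{i+1}·y_i), indices taken mod 5.
Σ = (-10) + (-115) + (-58) + (-109) + (-6) = -298
Signed area = Σ/2 = -149 (negative ⇒ clockwise traversal).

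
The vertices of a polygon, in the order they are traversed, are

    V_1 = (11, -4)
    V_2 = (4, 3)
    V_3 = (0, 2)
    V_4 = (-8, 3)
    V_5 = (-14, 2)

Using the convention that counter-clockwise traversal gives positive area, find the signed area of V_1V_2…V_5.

66.5

Apply the surveyor's formula: 2A = Σ (x_i·y_{i+1} − x_{i+1}·y_i), indices taken mod 5.
Σ = (49) + (8) + (16) + (26) + (34) = 133
Signed area = Σ/2 = 66.5 (positive ⇒ counter-clockwise traversal).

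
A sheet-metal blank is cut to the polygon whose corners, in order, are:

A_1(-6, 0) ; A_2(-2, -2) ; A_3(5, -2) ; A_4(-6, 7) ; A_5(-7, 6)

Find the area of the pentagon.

49

Apply Gauss's area formula: 2A = Σ (x_i·y_{i+1} − x_{i+1}·y_i), indices taken mod 5.
Σ = (12) + (14) + (23) + (13) + (36) = 98
Area = |Σ|/2 = 49.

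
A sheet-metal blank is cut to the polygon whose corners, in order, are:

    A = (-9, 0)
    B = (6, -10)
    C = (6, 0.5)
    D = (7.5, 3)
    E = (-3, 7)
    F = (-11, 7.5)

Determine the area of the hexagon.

Apply the shoelace (surveyor's) formula: 2A = Σ (x_i·y_{i+1} − x_{i+1}·y_i), indices taken mod 6.
A→B: (-9)(-10) − (6)(0) = 90
B→C: (6)(0.5) − (6)(-10) = 63
C→D: (6)(3) − (7.5)(0.5) = 14.25
D→E: (7.5)(7) − (-3)(3) = 61.5
E→F: (-3)(7.5) − (-11)(7) = 54.5
F→A: (-11)(0) − (-9)(7.5) = 67.5
Σ = 350.75
Area = |Σ|/2 = 175.375.

175.375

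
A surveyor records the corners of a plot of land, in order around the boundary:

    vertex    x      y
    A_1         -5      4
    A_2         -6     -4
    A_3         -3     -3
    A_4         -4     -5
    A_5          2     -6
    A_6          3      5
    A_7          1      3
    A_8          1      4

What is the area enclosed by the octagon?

A_1→A_2: (-5)(-4) − (-6)(4) = 44
A_2→A_3: (-6)(-3) − (-3)(-4) = 6
A_3→A_4: (-3)(-5) − (-4)(-3) = 3
A_4→A_5: (-4)(-6) − (2)(-5) = 34
A_5→A_6: (2)(5) − (3)(-6) = 28
A_6→A_7: (3)(3) − (1)(5) = 4
A_7→A_8: (1)(4) − (1)(3) = 1
A_8→A_1: (1)(4) − (-5)(4) = 24
Σ = 144
Area = |Σ|/2 = 72.

72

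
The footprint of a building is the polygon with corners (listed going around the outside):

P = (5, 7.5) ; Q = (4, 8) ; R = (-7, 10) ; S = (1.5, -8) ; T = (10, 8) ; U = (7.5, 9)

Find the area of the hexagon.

Σ = (10) + (96) + (41) + (92) + (30) + (11.25) = 280.25
Area = |Σ|/2 = 140.125.

140.125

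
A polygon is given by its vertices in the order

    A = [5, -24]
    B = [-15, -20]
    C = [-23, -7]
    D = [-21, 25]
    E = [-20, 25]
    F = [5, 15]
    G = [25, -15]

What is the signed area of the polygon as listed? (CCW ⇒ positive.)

Σ = (-460) + (-355) + (-722) + (-25) + (-425) + (-450) + (-525) = -2962
Signed area = Σ/2 = -1481 (negative ⇒ clockwise traversal).

-1481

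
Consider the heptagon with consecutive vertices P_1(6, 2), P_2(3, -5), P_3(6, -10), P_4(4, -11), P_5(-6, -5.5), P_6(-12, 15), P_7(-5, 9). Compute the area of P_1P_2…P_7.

Apply the shoelace (surveyor's) formula: 2A = Σ (x_i·y_{i+1} − x_{i+1}·y_i), indices taken mod 7.
Cross-terms: -36, 0, -26, -88, -156, -33, -64  ⇒  Σ = -403
Area = |Σ|/2 = 201.5.

201.5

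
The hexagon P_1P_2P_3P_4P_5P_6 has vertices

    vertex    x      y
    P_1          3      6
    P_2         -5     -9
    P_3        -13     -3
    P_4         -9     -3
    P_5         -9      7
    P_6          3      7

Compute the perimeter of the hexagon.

|P_1P_2| = √((-8)² + (-15)²) = √289 = 17
|P_2P_3| = √((-8)² + (6)²) = √100 = 10
|P_3P_4| = √((4)² + (0)²) = √16 = 4
|P_4P_5| = √((0)² + (10)²) = √100 = 10
|P_5P_6| = √((12)² + (0)²) = √144 = 12
|P_6P_1| = √((0)² + (-1)²) = √1 = 1
Perimeter = 17 + 10 + 4 + 10 + 12 + 1 = 54.

54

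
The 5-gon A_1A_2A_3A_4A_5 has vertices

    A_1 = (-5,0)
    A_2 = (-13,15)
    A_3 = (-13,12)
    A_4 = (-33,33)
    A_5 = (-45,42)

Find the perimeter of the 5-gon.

|A_1A_2| = √((-8)² + (15)²) = √289 = 17
|A_2A_3| = √((0)² + (-3)²) = √9 = 3
|A_3A_4| = √((-20)² + (21)²) = √841 = 29
|A_4A_5| = √((-12)² + (9)²) = √225 = 15
|A_5A_1| = √((40)² + (-42)²) = √3364 = 58
Perimeter = 17 + 3 + 29 + 15 + 58 = 122.

122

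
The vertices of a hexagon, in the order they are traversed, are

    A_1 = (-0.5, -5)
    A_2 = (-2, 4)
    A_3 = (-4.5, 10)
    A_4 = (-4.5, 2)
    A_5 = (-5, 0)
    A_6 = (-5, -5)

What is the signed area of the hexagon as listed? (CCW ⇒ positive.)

Apply the surveyor's formula: 2A = Σ (x_i·y_{i+1} − x_{i+1}·y_i), indices taken mod 6.
Σ = (-12) + (-2) + (36) + (10) + (25) + (22.5) = 79.5
Signed area = Σ/2 = 39.75 (positive ⇒ counter-clockwise traversal).

39.75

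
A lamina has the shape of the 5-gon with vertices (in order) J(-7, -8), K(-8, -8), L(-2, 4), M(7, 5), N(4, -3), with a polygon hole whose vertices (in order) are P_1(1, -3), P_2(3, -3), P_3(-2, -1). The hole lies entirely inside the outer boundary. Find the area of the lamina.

92

Outer boundary:
Apply Gauss's area formula: 2A = Σ (x_i·y_{i+1} − x_{i+1}·y_i), indices taken mod 5.
Σ = (-8) + (-48) + (-38) + (-41) + (-53) = -188
Area = |Σ|/2 = 94.
Hole:
Apply Gauss's area formula: 2A = Σ (x_i·y_{i+1} − x_{i+1}·y_i), indices taken mod 3.
Σ = (6) + (-9) + (7) = 4
Area = |Σ|/2 = 2.
Net area = 94 − 2 = 92.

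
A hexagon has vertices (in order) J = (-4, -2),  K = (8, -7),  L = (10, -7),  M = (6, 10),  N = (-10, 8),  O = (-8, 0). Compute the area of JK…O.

214

Σ = (44) + (14) + (142) + (148) + (64) + (16) = 428
Area = |Σ|/2 = 214.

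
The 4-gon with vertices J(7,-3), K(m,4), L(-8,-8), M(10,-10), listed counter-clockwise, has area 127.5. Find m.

Write out the shoelace sum; only the two edges meeting at K involve m:
2·Area = [(7·4 − m·(-3)) + (m·(-8) − (-8)·4)] + 200
       = -5·m + 260 = 255
⇒ m = 1.

1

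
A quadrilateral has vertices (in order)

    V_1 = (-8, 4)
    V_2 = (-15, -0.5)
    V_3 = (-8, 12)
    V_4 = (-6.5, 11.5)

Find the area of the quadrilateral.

34

Apply the shoelace formula: 2A = Σ (x_i·y_{i+1} − x_{i+1}·y_i), indices taken mod 4.
V_1→V_2: (-8)(-0.5) − (-15)(4) = 64
V_2→V_3: (-15)(12) − (-8)(-0.5) = -184
V_3→V_4: (-8)(11.5) − (-6.5)(12) = -14
V_4→V_1: (-6.5)(4) − (-8)(11.5) = 66
Σ = -68
Area = |Σ|/2 = 34.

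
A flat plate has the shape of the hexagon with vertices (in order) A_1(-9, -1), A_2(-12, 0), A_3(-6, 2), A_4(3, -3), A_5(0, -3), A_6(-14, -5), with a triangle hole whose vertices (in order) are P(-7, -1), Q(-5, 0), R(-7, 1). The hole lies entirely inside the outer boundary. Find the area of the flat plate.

Outer boundary:
Apply the shoelace formula: 2A = Σ (x_i·y_{i+1} − x_{i+1}·y_i), indices taken mod 6.
Cross-terms: -12, -24, 12, -9, -42, -31  ⇒  Σ = -106
Area = |Σ|/2 = 53.
Hole:
Apply the shoelace (surveyor's) formula: 2A = Σ (x_i·y_{i+1} − x_{i+1}·y_i), indices taken mod 3.
Σ = (-5) + (-5) + (14) = 4
Area = |Σ|/2 = 2.
Net area = 53 − 2 = 51.

51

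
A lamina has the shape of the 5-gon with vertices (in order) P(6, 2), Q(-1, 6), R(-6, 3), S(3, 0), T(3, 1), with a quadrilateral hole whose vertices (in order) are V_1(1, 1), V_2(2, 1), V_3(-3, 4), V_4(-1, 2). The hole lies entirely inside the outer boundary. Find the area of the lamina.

30

Outer boundary:
P→Q: (6)(6) − (-1)(2) = 38
Q→R: (-1)(3) − (-6)(6) = 33
R→S: (-6)(0) − (3)(3) = -9
S→T: (3)(1) − (3)(0) = 3
T→P: (3)(2) − (6)(1) = 0
Σ = 65
Area = |Σ|/2 = 32.5.
Hole:
Apply the shoelace (surveyor's) formula: 2A = Σ (x_i·y_{i+1} − x_{i+1}·y_i), indices taken mod 4.
Σ = (-1) + (11) + (-2) + (-3) = 5
Area = |Σ|/2 = 2.5.
Net area = 32.5 − 2.5 = 30.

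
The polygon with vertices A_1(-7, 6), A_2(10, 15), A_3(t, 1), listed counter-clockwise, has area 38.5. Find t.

Write out the shoelace sum; only the two edges meeting at A_3 involve t:
2·Area = [(10·1 − t·15) + (t·6 − (-7)·1)] + -165
       = -9·t + -148 = 77
⇒ t = -25.

-25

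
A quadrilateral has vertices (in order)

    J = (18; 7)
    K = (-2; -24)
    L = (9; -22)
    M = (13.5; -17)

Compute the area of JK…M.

193.25

Apply Gauss's area formula: 2A = Σ (x_i·y_{i+1} − x_{i+1}·y_i), indices taken mod 4.
Σ = (-418) + (260) + (144) + (400.5) = 386.5
Area = |Σ|/2 = 193.25.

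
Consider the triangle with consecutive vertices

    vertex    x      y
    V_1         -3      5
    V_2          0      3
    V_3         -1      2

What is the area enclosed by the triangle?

2.5

Apply the shoelace formula: 2A = Σ (x_i·y_{i+1} − x_{i+1}·y_i), indices taken mod 3.
Σ = (-9) + (3) + (1) = -5
Area = |Σ|/2 = 2.5.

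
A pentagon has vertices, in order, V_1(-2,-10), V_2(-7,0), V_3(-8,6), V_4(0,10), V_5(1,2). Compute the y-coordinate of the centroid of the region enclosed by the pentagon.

Apply Gauss's area formula. First the cross-terms c_i = x_i·y_{i+1} − x_{i+1}·y_i:
  -70, -42, -80, -10, -6  ⇒  2A = -208, A = -104.
Then Σ (y_i + y_{i+1})·c_i = -904, so ȳ = -904 / (6·(-104)) = 113/78.

113/78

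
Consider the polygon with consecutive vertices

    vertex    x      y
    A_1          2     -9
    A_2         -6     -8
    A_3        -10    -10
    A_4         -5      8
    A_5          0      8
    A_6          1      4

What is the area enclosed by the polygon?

Apply Gauss's area formula: 2A = Σ (x_i·y_{i+1} − x_{i+1}·y_i), indices taken mod 6.
Σ = (-70) + (-20) + (-130) + (-40) + (-8) + (-17) = -285
Area = |Σ|/2 = 142.5.

142.5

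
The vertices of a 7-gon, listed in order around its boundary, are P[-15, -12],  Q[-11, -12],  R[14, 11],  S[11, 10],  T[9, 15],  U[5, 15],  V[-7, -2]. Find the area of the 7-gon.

Apply the shoelace (surveyor's) formula: 2A = Σ (x_i·y_{i+1} − x_{i+1}·y_i), indices taken mod 7.
Cross-terms: 48, 47, 19, 75, 60, 95, 54  ⇒  Σ = 398
Area = |Σ|/2 = 199.

199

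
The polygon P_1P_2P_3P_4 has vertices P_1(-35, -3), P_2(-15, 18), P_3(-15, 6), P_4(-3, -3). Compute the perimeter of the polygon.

|P_1P_2| = √((20)² + (21)²) = √841 = 29
|P_2P_3| = √((0)² + (-12)²) = √144 = 12
|P_3P_4| = √((12)² + (-9)²) = √225 = 15
|P_4P_1| = √((-32)² + (0)²) = √1024 = 32
Perimeter = 29 + 12 + 15 + 32 = 88.

88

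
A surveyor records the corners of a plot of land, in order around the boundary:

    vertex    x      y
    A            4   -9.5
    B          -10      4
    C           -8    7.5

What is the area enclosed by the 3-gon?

Cross-terms: -79, -43, 46  ⇒  Σ = -76
Area = |Σ|/2 = 38.

38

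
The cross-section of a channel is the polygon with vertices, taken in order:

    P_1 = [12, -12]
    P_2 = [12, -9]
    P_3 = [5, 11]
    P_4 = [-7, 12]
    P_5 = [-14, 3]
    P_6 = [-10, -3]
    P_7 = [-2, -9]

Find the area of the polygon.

Cross-terms: 36, 177, 137, 147, 72, 84, 132  ⇒  Σ = 785
Area = |Σ|/2 = 392.5.

392.5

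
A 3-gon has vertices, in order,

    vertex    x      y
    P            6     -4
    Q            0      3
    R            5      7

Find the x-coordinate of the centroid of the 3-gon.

Apply the shoelace (surveyor's) formula. First the cross-terms c_i = x_i·y_{i+1} − x_{i+1}·y_i:
  18, -15, -62  ⇒  2A = -59, A = -29.5.
Then Σ (x_i + x_{i+1})·c_i = -649, so x̄ = -649 / (6·(-29.5)) = 11/3.

11/3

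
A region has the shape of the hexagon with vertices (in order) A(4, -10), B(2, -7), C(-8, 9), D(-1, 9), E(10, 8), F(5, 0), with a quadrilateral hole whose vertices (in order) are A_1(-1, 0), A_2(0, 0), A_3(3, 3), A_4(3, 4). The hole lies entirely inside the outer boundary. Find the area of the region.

145

Outer boundary:
Apply the shoelace (surveyor's) formula: 2A = Σ (x_i·y_{i+1} − x_{i+1}·y_i), indices taken mod 6.
A→B: (4)(-7) − (2)(-10) = -8
B→C: (2)(9) − (-8)(-7) = -38
C→D: (-8)(9) − (-1)(9) = -63
D→E: (-1)(8) − (10)(9) = -98
E→F: (10)(0) − (5)(8) = -40
F→A: (5)(-10) − (4)(0) = -50
Σ = -297
Area = |Σ|/2 = 148.5.
Hole:
Apply the shoelace (surveyor's) formula: 2A = Σ (x_i·y_{i+1} − x_{i+1}·y_i), indices taken mod 4.
Cross-terms: 0, 0, 3, 4  ⇒  Σ = 7
Area = |Σ|/2 = 3.5.
Net area = 148.5 − 3.5 = 145.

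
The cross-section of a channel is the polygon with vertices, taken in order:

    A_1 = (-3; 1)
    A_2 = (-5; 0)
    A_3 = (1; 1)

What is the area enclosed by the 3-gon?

2

Apply the shoelace formula: 2A = Σ (x_i·y_{i+1} − x_{i+1}·y_i), indices taken mod 3.
A_1→A_2: (-3)(0) − (-5)(1) = 5
A_2→A_3: (-5)(1) − (1)(0) = -5
A_3→A_1: (1)(1) − (-3)(1) = 4
Σ = 4
Area = |Σ|/2 = 2.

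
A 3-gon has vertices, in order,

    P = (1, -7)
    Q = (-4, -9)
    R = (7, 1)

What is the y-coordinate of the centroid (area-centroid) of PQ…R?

Apply the surveyor's formula. First the cross-terms c_i = x_i·y_{i+1} − x_{i+1}·y_i:
  -37, 59, -50  ⇒  2A = -28, A = -14.
Then Σ (y_i + y_{i+1})·c_i = 420, so ȳ = 420 / (6·(-14)) = -5.

-5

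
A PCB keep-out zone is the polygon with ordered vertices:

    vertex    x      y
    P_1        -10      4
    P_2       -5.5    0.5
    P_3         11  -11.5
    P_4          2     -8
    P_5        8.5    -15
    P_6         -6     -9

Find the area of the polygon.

Apply Gauss's area formula: 2A = Σ (x_i·y_{i+1} − x_{i+1}·y_i), indices taken mod 6.
Σ = (17) + (57.75) + (-65) + (38) + (-166.5) + (-114) = -232.75
Area = |Σ|/2 = 116.375.

116.375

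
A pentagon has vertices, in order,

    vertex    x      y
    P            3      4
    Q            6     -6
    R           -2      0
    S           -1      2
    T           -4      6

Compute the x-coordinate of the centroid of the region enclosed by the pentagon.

13/9

Apply the shoelace formula. First the cross-terms c_i = x_i·y_{i+1} − x_{i+1}·y_i:
  -42, -12, -4, 2, -34  ⇒  2A = -90, A = -45.
Then Σ (x_i + x_{i+1})·c_i = -390, so x̄ = -390 / (6·(-45)) = 13/9.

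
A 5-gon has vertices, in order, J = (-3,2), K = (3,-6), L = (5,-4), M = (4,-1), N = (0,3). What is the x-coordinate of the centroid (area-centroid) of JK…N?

Apply the surveyor's formula. First the cross-terms c_i = x_i·y_{i+1} − x_{i+1}·y_i:
  12, 18, 11, 12, 9  ⇒  2A = 62, A = 31.
Then Σ (x_i + x_{i+1})·c_i = 264, so x̄ = 264 / (6·31) = 44/31.

44/31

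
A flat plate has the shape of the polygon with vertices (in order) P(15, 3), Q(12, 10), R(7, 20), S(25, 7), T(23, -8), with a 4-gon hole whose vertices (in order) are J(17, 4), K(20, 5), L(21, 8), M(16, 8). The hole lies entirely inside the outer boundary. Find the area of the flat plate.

155.5

Outer boundary:
P→Q: (15)(10) − (12)(3) = 114
Q→R: (12)(20) − (7)(10) = 170
R→S: (7)(7) − (25)(20) = -451
S→T: (25)(-8) − (23)(7) = -361
T→P: (23)(3) − (15)(-8) = 189
Σ = -339
Area = |Σ|/2 = 169.5.
Hole:
J→K: (17)(5) − (20)(4) = 5
K→L: (20)(8) − (21)(5) = 55
L→M: (21)(8) − (16)(8) = 40
M→J: (16)(4) − (17)(8) = -72
Σ = 28
Area = |Σ|/2 = 14.
Net area = 169.5 − 14 = 155.5.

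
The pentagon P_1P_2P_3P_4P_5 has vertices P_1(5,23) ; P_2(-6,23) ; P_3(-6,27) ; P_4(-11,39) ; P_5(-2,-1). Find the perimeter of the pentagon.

94

|P_1P_2| = √((-11)² + (0)²) = √121 = 11
|P_2P_3| = √((0)² + (4)²) = √16 = 4
|P_3P_4| = √((-5)² + (12)²) = √169 = 13
|P_4P_5| = √((9)² + (-40)²) = √1681 = 41
|P_5P_1| = √((7)² + (24)²) = √625 = 25
Perimeter = 11 + 4 + 13 + 41 + 25 = 94.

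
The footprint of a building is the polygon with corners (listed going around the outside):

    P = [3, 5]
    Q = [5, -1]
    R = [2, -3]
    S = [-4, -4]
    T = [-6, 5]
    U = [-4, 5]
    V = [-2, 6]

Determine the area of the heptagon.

78.5

Apply the surveyor's formula: 2A = Σ (x_i·y_{i+1} − x_{i+1}·y_i), indices taken mod 7.
Σ = (-28) + (-13) + (-20) + (-44) + (-10) + (-14) + (-28) = -157
Area = |Σ|/2 = 78.5.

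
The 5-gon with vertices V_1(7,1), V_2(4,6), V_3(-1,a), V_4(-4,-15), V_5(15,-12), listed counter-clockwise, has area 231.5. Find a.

Write out the shoelace sum; only the two edges meeting at V_3 involve a:
2·Area = [(4·a − (-1)·6) + ((-1)·(-15) − (-4)·a)] + 410
       = 8·a + 431 = 463
⇒ a = 4.

4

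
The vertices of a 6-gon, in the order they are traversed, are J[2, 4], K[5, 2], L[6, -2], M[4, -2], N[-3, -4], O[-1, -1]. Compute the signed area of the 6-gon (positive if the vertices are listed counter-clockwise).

-33.5

Σ = (-16) + (-22) + (-4) + (-22) + (-1) + (-2) = -67
Signed area = Σ/2 = -33.5 (negative ⇒ clockwise traversal).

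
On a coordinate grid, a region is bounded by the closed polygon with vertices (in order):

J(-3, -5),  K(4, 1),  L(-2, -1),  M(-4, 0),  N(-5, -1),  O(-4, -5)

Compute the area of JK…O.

20.5

Apply the surveyor's formula: 2A = Σ (x_i·y_{i+1} − x_{i+1}·y_i), indices taken mod 6.
Σ = (17) + (-2) + (-4) + (4) + (21) + (5) = 41
Area = |Σ|/2 = 20.5.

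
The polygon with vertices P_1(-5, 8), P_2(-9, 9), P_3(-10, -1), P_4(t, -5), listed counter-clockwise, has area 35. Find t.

-9

The doubled signed area Σ (x_i y_{i+1} − x_{i+1} y_i) is linear in t.
With t=0 it equals 151; the coefficient of t is 9 (from the two edges through P_4).
So 9·t + 151 = 2·35 = 70 ⇒ t = -9.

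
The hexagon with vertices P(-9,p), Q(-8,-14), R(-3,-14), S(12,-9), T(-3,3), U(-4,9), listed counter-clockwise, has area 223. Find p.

Write out the shoelace sum; only the two edges meeting at P involve p:
2·Area = [((-4)·p − (-9)·9) + ((-9)·(-14) − (-8)·p)] + 259
       = 4·p + 466 = 446
⇒ p = -5.

-5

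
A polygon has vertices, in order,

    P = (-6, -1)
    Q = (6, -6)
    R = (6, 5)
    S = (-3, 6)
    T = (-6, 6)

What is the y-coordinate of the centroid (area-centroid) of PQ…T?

209/219

Apply the surveyor's formula. First the cross-terms c_i = x_i·y_{i+1} − x_{i+1}·y_i:
  42, 66, 51, 18, 42  ⇒  2A = 219, A = 109.5.
Then Σ (y_i + y_{i+1})·c_i = 627, so ȳ = 627 / (6·109.5) = 209/219.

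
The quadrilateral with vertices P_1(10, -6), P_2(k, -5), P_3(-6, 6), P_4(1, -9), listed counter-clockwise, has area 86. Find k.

10

Write out the shoelace sum; only the two edges meeting at P_2 involve k:
2·Area = [(10·(-5) − k·(-6)) + (k·6 − (-6)·(-5))] + 132
       = 12·k + 52 = 172
⇒ k = 10.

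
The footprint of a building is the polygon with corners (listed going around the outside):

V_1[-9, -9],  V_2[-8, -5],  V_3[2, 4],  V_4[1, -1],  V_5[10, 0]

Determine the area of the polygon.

Apply the shoelace formula: 2A = Σ (x_i·y_{i+1} − x_{i+1}·y_i), indices taken mod 5.
V_1→V_2: (-9)(-5) − (-8)(-9) = -27
V_2→V_3: (-8)(4) − (2)(-5) = -22
V_3→V_4: (2)(-1) − (1)(4) = -6
V_4→V_5: (1)(0) − (10)(-1) = 10
V_5→V_1: (10)(-9) − (-9)(0) = -90
Σ = -135
Area = |Σ|/2 = 67.5.

67.5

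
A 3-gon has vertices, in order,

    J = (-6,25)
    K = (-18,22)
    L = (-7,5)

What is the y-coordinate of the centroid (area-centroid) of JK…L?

Apply Gauss's area formula. First the cross-terms c_i = x_i·y_{i+1} − x_{i+1}·y_i:
  318, 64, -145  ⇒  2A = 237, A = 118.5.
Then Σ (y_i + y_{i+1})·c_i = 12324, so ȳ = 12324 / (6·118.5) = 52/3.

52/3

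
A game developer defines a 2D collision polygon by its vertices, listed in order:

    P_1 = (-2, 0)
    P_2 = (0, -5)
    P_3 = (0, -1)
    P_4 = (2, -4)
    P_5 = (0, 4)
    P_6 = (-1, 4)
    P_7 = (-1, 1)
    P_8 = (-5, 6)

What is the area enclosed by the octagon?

19

P_1→P_2: (-2)(-5) − (0)(0) = 10
P_2→P_3: (0)(-1) − (0)(-5) = 0
P_3→P_4: (0)(-4) − (2)(-1) = 2
P_4→P_5: (2)(4) − (0)(-4) = 8
P_5→P_6: (0)(4) − (-1)(4) = 4
P_6→P_7: (-1)(1) − (-1)(4) = 3
P_7→P_8: (-1)(6) − (-5)(1) = -1
P_8→P_1: (-5)(0) − (-2)(6) = 12
Σ = 38
Area = |Σ|/2 = 19.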